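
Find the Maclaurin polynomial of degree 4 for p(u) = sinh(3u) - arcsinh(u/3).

365*u^3/81 + 8*u/3

Combine the two series term by term.
[u^0] = 0;  [u^1] = 8/3;  [u^2] = 0;  [u^3] = 365/81;  [u^4] = 0.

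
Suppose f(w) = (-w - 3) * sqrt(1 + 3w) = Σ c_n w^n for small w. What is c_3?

-63/16

Multiply each power in the prefactor through the base expansion.
f(0) = -3
f′(0) = -11/2
f′′(0) = 15/4
f′′′(0) = -189/8
So c_3 = f′′′(0)/3! = -63/16.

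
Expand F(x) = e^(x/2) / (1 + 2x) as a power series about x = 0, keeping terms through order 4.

Write out both Maclaurin series and multiply, keeping only the needed powers.
F(0) = 1
F′(0) = -3/2
F′′(0) = 25/4
F′′′(0) = -299/8
F^(4)(0) = 6*2^(315/331)*3^(274/331)*5^(266/331)*7^(178/331)

1595*x^4/128 - 299*x^3/48 + 25*x^2/8 - 3*x/2 + 1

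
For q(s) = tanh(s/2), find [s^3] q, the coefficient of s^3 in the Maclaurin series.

-1/24

Apply the Taylor formula c_k = f^(k)(a)/k!.
q(0) = 0
q′(0) = 1/2
q′′(0) = 0
q′′′(0) = -1/4
So c_3 = q′′′(0)/3! = -1/24.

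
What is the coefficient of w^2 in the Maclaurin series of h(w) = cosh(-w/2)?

Use the known series and substitute for the argument.
[w^0] = 1;  [w^1] = 0;  [w^2] = 1/8.

1/8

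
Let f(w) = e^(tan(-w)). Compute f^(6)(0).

177

Substitute the inner expansion into the outer series and collect powers.
From the series, [w^6] f = 59/240; multiply by 6! = 720 to get 177.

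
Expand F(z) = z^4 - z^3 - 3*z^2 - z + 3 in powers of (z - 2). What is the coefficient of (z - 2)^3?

7

c_3 = F′′′(2)/3! = 7.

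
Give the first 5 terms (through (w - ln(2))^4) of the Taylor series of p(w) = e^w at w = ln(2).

[(w - ln(2))^0] = 2;  [(w - ln(2))^1] = 2;  [(w - ln(2))^2] = 1;  [(w - ln(2))^3] = 1/3;  [(w - ln(2))^4] = 1/12.

(w - ln(2))^4/12 + (w - ln(2))^3/3 + (w - ln(2))^2 + 2*(w - ln(2)) + 2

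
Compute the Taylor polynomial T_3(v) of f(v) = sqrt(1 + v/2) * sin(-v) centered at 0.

Take the Cauchy product of the two expansions.

19*v^3/96 - v^2/4 - v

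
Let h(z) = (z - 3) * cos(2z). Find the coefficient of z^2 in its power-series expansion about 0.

6

Shift and add copies of the series according to the polynomial's terms.
h(0) = -3
h′(0) = 1
h′′(0) = 12
The Taylor polynomial is Σ h^(k)(0)/k! · z^k.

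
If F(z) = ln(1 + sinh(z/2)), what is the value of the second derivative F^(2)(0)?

Let u equal the inner series; expand the outer function in u and truncate.
The coefficient of z^2 in the expansion is -1/8, so F′′(0) = 2! * (-1/8) = -1/4.

-1/4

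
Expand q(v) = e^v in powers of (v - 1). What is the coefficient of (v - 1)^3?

c_3 = q′′′(1)/3! = e/6.

e/6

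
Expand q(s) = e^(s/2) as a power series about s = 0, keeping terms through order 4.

[s^0] = 1;  [s^1] = 1/2;  [s^2] = 1/8;  [s^3] = 1/48;  [s^4] = 1/384.

s^4/384 + s^3/48 + s^2/8 + s/2 + 1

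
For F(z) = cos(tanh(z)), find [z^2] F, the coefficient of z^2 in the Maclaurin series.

-1/2

Plug the Maclaurin series of the inner function into that of the outer and collect terms.
F(0) = 1
F′(0) = 0
F′′(0) = -1
So c_2 = F′′(0)/2! = -1/2.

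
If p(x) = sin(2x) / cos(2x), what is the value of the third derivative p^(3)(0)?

Divide the numerator series by the denominator series (power-series long division).
The coefficient of x^3 in the expansion is 8/3, so p′′′(0) = 3! * (8/3) = 16.

16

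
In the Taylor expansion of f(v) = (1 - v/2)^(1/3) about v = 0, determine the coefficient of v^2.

[v^0] = 1;  [v^1] = -1/6;  [v^2] = -1/36.
So c_2 = f′′(0)/2! = -1/36.

-1/36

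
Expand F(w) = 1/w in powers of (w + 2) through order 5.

-(w + 2)^5/64 - (w + 2)^4/32 - (w + 2)^3/16 - (w + 2)^2/8 - (w + 2)/4 - 1/2

Use the known series and substitute for the argument.
[(w + 2)^0] = -1/2;  [(w + 2)^1] = -1/4;  [(w + 2)^2] = -1/8;  [(w + 2)^3] = -1/16;  [(w + 2)^4] = -1/32;  [(w + 2)^5] = -1/64.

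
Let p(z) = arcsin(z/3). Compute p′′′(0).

1/27

From the series, [z^3] p = 1/162; multiply by 3! = 6 to get 1/27.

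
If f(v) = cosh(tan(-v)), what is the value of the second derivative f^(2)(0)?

Substitute the inner expansion into the outer series and collect powers.
The coefficient of v^2 in the expansion is 1/2, so f′′(0) = 2! * (1/2) = 1.

1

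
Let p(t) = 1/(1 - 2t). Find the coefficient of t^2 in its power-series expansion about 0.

c_2 = p′′(0)/2! = 4.

4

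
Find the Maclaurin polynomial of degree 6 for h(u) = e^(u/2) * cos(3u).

Multiply the two series term by term and collect like powers.
h(0) = 1
h′(0) = 1/2
h′′(0) = -35/4
h′′′(0) = -107/8
h^(4)(0) = 1081/16
h^(5)(0) = 6121/32
h^(6)(0) = -27755/64
Dividing each by k! gives the coefficients c_0, ..., c_6.

-5551*u^6/9216 + 6121*u^5/3840 + 1081*u^4/384 - 107*u^3/48 - 35*u^2/8 + u/2 + 1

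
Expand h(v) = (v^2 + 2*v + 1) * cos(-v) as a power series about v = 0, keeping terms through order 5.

v^5/12 - 11*v^4/24 - v^3 + v^2/2 + 2*v + 1

Distribute the polynomial across the series and collect like powers.
h(0) = 1
h′(0) = 2
h′′(0) = 1
h′′′(0) = -6
h^(4)(0) = -11
h^(5)(0) = 10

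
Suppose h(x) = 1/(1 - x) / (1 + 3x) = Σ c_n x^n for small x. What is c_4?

61

Write out both Maclaurin series and multiply, keeping only the needed powers.
[x^0] = 1;  [x^1] = -2;  [x^2] = 7;  [x^3] = -20;  [x^4] = 61.
So c_4 = h^(4)(0)/4! = 61.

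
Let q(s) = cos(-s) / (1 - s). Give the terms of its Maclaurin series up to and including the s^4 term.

13*s^4/24 + s^3/2 + s^2/2 + s + 1

Multiply the numerator's expansion by the denominator's geometric series.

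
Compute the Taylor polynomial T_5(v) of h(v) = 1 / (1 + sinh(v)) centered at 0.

-181*v^5/120 + 4*v^4/3 - 7*v^3/6 + v^2 - v + 1

Use the geometric series for the reciprocal, then substitute.
h(0) = 1
h′(0) = -1
h′′(0) = 2
h′′′(0) = -7
h^(4)(0) = 32
h^(5)(0) = -181
Dividing each by k! gives the coefficients c_0, ..., c_5.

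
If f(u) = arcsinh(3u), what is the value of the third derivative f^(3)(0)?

-27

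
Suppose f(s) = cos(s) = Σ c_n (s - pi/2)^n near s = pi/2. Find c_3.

1/6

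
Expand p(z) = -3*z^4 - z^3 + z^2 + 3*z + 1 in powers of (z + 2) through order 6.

Apply the Taylor formula c_k = f^(k)(a)/k!.
p(-2) = -41
p′(-2) = 83
p′′(-2) = -130
p′′′(-2) = 138
p^(4)(-2) = -72
p^(5)(-2) = 0
p^(6)(-2) = 0

-3*(z + 2)^4 + 23*(z + 2)^3 - 65*(z + 2)^2 + 83*(z + 2) - 41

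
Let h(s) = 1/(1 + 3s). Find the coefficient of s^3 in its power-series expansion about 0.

c_3 = h′′′(0)/3! = -27.

-27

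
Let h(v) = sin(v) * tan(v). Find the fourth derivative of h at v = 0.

Multiply the two series term by term and collect like powers.
The coefficient of v^4 in the expansion is 1/6, so h^(4)(0) = 4! * (1/6) = 4.

4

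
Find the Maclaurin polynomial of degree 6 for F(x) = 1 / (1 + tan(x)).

Expand as Σ (-1)^k u^k with u equal to the inner function's series.
F(0) = 1
F′(0) = -1
F′′(0) = 2
F′′′(0) = -8
F^(4)(0) = 40
F^(5)(0) = -256
F^(6)(0) = 1952
Then c_k = F^(k)(0)/k! gives each Taylor coefficient.

122*x^6/45 - 32*x^5/15 + 5*x^4/3 - 4*x^3/3 + x^2 - x + 1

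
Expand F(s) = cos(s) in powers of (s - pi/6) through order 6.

-sqrt(3)*(s - pi/6)^6/1440 - (s - pi/6)^5/240 + sqrt(3)*(s - pi/6)^4/48 + (s - pi/6)^3/12 - sqrt(3)*(s - pi/6)^2/4 - (s - pi/6)/2 + sqrt(3)/2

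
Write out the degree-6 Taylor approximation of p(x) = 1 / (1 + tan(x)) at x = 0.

Write 1/(1+u) = 1 - u + u^2 - u^3 + ... and substitute the series for u.
p(0) = 1
p′(0) = -1
p′′(0) = 2
p′′′(0) = -8
p^(4)(0) = 40
p^(5)(0) = -256
p^(6)(0) = 1952

122*x^6/45 - 32*x^5/15 + 5*x^4/3 - 4*x^3/3 + x^2 - x + 1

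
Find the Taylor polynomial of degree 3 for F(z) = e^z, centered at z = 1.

e*(z - 1)^3/6 + e*(z - 1)^2/2 + e*(z - 1) + e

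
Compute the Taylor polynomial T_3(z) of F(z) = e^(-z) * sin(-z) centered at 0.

Write out both Maclaurin series and multiply, keeping only the needed powers.
F(0) = 0
F′(0) = -1
F′′(0) = 2
F′′′(0) = -2

-z^3/3 + z^2 - z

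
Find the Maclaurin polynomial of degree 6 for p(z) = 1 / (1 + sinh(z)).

Use the geometric series for the reciprocal, then substitute.
[z^0] = 1;  [z^1] = -1;  [z^2] = 1;  [z^3] = -7/6;  [z^4] = 4/3;  [z^5] = -181/120;  [z^6] = 77/45.

77*z^6/45 - 181*z^5/120 + 4*z^4/3 - 7*z^3/6 + z^2 - z + 1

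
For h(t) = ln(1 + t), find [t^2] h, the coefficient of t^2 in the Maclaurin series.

h(0) = 0
h′(0) = 1
h′′(0) = -1
So c_2 = h′′(0)/2! = -1/2.

-1/2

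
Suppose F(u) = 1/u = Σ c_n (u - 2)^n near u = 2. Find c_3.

-1/16

Compute the successive derivatives at the expansion point and divide by k!.
[(u - 2)^0] = 1/2;  [(u - 2)^1] = -1/4;  [(u - 2)^2] = 1/8;  [(u - 2)^3] = -1/16.
So c_3 = F′′′(2)/3! = -1/16.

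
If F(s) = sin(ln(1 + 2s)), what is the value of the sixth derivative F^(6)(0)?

5760

Substitute the inner expansion into the outer series and collect powers.
From the series, [s^6] F = 8; multiply by 6! = 720 to get 5760.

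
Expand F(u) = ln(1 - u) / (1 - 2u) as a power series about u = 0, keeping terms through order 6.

-1327*u^6/30 - 661*u^5/30 - 131*u^4/12 - 16*u^3/3 - 5*u^2/2 - u

Expand each factor separately, then convolve coefficients.
F(0) = 0
F′(0) = -1
F′′(0) = -5
F′′′(0) = -32
F^(4)(0) = -262
F^(5)(0) = -2644
F^(6)(0) = -31848
Then c_k = F^(k)(0)/k! gives each Taylor coefficient.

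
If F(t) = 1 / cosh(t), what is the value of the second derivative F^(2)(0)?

-1

Write the quotient as an unknown series and match coefficients against numerator = denominator · series.
The coefficient of t^2 in the expansion is -1/2, so F′′(0) = 2! * (-1/2) = -1.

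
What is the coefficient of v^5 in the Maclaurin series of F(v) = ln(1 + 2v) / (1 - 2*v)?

Multiply the numerator's expansion by the denominator's geometric series.
F(0) = 0
F′(0) = 2
F′′(0) = 4
F′′′(0) = 40
F^(4)(0) = 224
F^(5)(0) = 3008
Dividing each by k! gives the coefficients c_0, ..., c_5.

376/15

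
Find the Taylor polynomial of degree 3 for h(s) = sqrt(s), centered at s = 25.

h(25) = 5
h′(25) = 1/10
h′′(25) = -1/500
h′′′(25) = 3/25000
The Taylor polynomial is Σ h^(k)(25)/k! · (s - 25)^k.

(s - 25)^3/50000 - (s - 25)^2/1000 + (s - 25)/10 + 5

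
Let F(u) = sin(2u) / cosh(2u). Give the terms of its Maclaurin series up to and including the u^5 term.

48*u^5/5 - 16*u^3/3 + 2*u

Divide the numerator series by the denominator series (power-series long division).
[u^0] = 0;  [u^1] = 2;  [u^2] = 0;  [u^3] = -16/3;  [u^4] = 0;  [u^5] = 48/5.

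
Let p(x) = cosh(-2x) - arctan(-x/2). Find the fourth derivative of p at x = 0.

Add the two expansions coefficient-wise.
The coefficient of x^4 in the expansion is 2/3, so p^(4)(0) = 4! * (2/3) = 16.

16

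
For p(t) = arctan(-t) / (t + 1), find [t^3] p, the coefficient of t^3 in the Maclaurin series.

Expand 1/(denominator) as a geometric series and multiply by the numerator's series.
So c_3 = p′′′(0)/3! = -2/3.

-2/3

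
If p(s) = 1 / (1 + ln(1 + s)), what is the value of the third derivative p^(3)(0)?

Expand as Σ (-1)^k u^k with u equal to the inner function's series.
The coefficient of s^3 in the expansion is -7/3, so p′′′(0) = 3! * (-7/3) = -14.

-14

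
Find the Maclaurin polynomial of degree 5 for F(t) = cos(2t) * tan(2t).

Write out both Maclaurin series and multiply, keeping only the needed powers.
F(0) = 0
F′(0) = 2
F′′(0) = 0
F′′′(0) = -8
F^(4)(0) = 0
F^(5)(0) = 32

4*t^5/15 - 4*t^3/3 + 2*t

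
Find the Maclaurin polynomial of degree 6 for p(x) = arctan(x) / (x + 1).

-13*x^6/15 + 13*x^5/15 - 2*x^4/3 + 2*x^3/3 - x^2 + x

Multiply the numerator's expansion by the denominator's geometric series.
[x^0] = 0;  [x^1] = 1;  [x^2] = -1;  [x^3] = 2/3;  [x^4] = -2/3;  [x^5] = 13/15;  [x^6] = -13/15.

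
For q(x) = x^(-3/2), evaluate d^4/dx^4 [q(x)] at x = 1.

945/16

The coefficient of (x - 1)^4 in the expansion is 315/128, so q^(4)(1) = 4! * (315/128) = 945/16.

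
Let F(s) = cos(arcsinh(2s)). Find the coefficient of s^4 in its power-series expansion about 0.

Compose series: expand the inner function first, then feed it into the outer expansion.
[s^0] = 1;  [s^1] = 0;  [s^2] = -2;  [s^3] = 0;  [s^4] = 10/3.
So c_4 = F^(4)(0)/4! = 10/3.

10/3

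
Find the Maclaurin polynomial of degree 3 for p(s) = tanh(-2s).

8*s^3/3 - 2*s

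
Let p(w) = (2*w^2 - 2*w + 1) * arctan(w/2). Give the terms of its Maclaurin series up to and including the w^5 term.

Shift and add copies of the series according to the polynomial's terms.
p(0) = 0
p′(0) = 1/2
p′′(0) = -2
p′′′(0) = 23/4
p^(4)(0) = 2
p^(5)(0) = -37/4

-37*w^5/480 + w^4/12 + 23*w^3/24 - w^2 + w/2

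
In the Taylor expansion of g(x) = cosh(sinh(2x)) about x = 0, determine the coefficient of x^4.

10/3

Substitute the inner expansion into the outer series and collect powers.
[x^0] = 1;  [x^1] = 0;  [x^2] = 2;  [x^3] = 0;  [x^4] = 10/3.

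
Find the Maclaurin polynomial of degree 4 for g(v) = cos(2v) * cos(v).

Write out both Maclaurin series and multiply, keeping only the needed powers.
[v^0] = 1;  [v^1] = 0;  [v^2] = -5/2;  [v^3] = 0;  [v^4] = 41/24.

41*v^4/24 - 5*v^2/2 + 1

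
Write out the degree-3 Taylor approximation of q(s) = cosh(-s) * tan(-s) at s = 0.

Expand each factor separately, then convolve coefficients.
q(0) = 0
q′(0) = -1
q′′(0) = 0
q′′′(0) = -5

-5*s^3/6 - s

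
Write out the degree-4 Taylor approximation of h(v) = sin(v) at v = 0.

-v^3/6 + v

[v^0] = 0;  [v^1] = 1;  [v^2] = 0;  [v^3] = -1/6;  [v^4] = 0.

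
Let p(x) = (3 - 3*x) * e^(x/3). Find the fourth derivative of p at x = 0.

Distribute the polynomial across the series and collect like powers.
From the series, [x^4] p = -11/648; multiply by 4! = 24 to get -11/27.

-11/27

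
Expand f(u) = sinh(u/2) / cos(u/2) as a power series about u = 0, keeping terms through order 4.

Divide the numerator series by the denominator series (power-series long division).
[u^0] = 0;  [u^1] = 1/2;  [u^2] = 0;  [u^3] = 1/12;  [u^4] = 0.

u^3/12 + u/2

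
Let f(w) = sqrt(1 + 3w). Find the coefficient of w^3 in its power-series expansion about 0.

f(0) = 1
f′(0) = 3/2
f′′(0) = -9/4
f′′′(0) = 81/8
Dividing each by k! gives the coefficients c_0, ..., c_3.

27/16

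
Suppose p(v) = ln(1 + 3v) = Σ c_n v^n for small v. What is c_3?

9

Use the known series and substitute for the argument.
p(0) = 0
p′(0) = 3
p′′(0) = -9
p′′′(0) = 54
The Taylor polynomial is Σ p^(k)(0)/k! · v^k.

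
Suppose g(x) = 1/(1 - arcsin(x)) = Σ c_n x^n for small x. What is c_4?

4/3

Plug the Maclaurin series of the inner function into that of the outer and collect terms.
g(0) = 1
g′(0) = 1
g′′(0) = 2
g′′′(0) = 7
g^(4)(0) = 32
Then c_k = g^(k)(0)/k! gives each Taylor coefficient.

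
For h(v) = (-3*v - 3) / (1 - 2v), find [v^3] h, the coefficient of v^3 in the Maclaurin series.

Shift and add copies of the series according to the polynomial's terms.
h(0) = -3
h′(0) = -9
h′′(0) = -36
h′′′(0) = -216

-36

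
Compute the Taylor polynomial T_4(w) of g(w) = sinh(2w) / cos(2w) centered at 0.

Invert the denominator's series and multiply.
[w^0] = 0;  [w^1] = 2;  [w^2] = 0;  [w^3] = 16/3;  [w^4] = 0.

16*w^3/3 + 2*w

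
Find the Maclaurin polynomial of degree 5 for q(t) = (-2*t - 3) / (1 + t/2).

Distribute the polynomial across the series and collect like powers.
q(0) = -3
q′(0) = -1/2
q′′(0) = 1/2
q′′′(0) = -3/4
q^(4)(0) = 3/2
q^(5)(0) = -15/4
Dividing each by k! gives the coefficients c_0, ..., c_5.

-t^5/32 + t^4/16 - t^3/8 + t^2/4 - t/2 - 3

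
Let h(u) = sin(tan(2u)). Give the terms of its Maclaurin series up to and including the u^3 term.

Substitute the inner expansion into the outer series and collect powers.
h(0) = 0
h′(0) = 2
h′′(0) = 0
h′′′(0) = 8

4*u^3/3 + 2*u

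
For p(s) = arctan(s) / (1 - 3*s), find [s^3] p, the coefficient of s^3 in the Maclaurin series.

26/3

Expand 1/(denominator) as a geometric series and multiply by the numerator's series.
p(0) = 0
p′(0) = 1
p′′(0) = 6
p′′′(0) = 52
Dividing each by k! gives the coefficients c_0, ..., c_3.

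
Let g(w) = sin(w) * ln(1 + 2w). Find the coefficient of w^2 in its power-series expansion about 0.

Expand each factor separately, then convolve coefficients.
[w^0] = 0;  [w^1] = 0;  [w^2] = 2.

2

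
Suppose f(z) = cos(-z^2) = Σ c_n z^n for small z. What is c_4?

f(0) = 1
f′(0) = 0
f′′(0) = 0
f′′′(0) = 0
f^(4)(0) = -12
So c_4 = f^(4)(0)/4! = -1/2.

-1/2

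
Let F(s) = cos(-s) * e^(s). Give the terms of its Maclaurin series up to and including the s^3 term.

Expand each factor separately, then convolve coefficients.

-s^3/3 + s + 1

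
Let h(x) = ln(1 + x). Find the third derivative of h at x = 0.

2

The coefficient of x^3 in the expansion is 1/3, so h′′′(0) = 3! * (1/3) = 2.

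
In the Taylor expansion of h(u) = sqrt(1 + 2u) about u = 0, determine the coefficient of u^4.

Differentiate repeatedly and evaluate at the center.
h(0) = 1
h′(0) = 1
h′′(0) = -1
h′′′(0) = 3
h^(4)(0) = -15

-5/8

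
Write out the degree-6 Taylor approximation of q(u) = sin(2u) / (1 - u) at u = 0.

Multiply the numerator's expansion by the denominator's geometric series.

14*u^6/15 + 14*u^5/15 + 2*u^4/3 + 2*u^3/3 + 2*u^2 + 2*u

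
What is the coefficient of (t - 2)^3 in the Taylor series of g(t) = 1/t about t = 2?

-1/16

c_3 = g′′′(2)/3! = -1/16.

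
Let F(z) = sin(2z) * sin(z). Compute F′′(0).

4

Expand each factor separately, then convolve coefficients.
From the series, [z^2] F = 2; multiply by 2! = 2 to get 4.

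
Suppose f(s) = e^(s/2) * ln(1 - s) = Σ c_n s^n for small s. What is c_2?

-1

Multiply the two series term by term and collect like powers.
f(0) = 0
f′(0) = -1
f′′(0) = -2
So c_2 = f′′(0)/2! = -1.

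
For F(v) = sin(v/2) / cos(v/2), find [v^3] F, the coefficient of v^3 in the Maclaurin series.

1/24

Divide the numerator series by the denominator series (power-series long division).
F(0) = 0
F′(0) = 1/2
F′′(0) = 0
F′′′(0) = 1/4
Then c_k = F^(k)(0)/k! gives each Taylor coefficient.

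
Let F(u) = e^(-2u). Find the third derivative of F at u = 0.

-8

Differentiate repeatedly and evaluate at the center.
The coefficient of u^3 in the expansion is -4/3, so F′′′(0) = 3! * (-4/3) = -8.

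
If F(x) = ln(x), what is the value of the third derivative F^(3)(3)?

2/27

From the series, [(x - 3)^3] F = 1/81; multiply by 3! = 6 to get 2/27.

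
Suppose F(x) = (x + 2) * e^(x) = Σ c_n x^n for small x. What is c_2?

2

Shift and add copies of the series according to the polynomial's terms.
[x^0] = 2;  [x^1] = 3;  [x^2] = 2.
So c_2 = F′′(0)/2! = 2.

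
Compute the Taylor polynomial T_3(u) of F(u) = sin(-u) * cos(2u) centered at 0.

13*u^3/6 - u

Take the Cauchy product of the two expansions.
[u^0] = 0;  [u^1] = -1;  [u^2] = 0;  [u^3] = 13/6.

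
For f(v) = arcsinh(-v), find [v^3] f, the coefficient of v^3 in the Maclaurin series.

f(0) = 0
f′(0) = -1
f′′(0) = 0
f′′′(0) = 1
The Taylor polynomial is Σ f^(k)(0)/k! · v^k.

1/6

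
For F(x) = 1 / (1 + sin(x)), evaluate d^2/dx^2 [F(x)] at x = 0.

Expand as Σ (-1)^k u^k with u equal to the inner function's series.
The coefficient of x^2 in the expansion is 1, so F′′(0) = 2! * (1) = 2.

2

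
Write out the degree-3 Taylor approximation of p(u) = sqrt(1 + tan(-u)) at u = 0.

Substitute the inner expansion into the outer series and collect powers.
p(0) = 1
p′(0) = -1/2
p′′(0) = -1/4
p′′′(0) = -11/8
Dividing each by k! gives the coefficients c_0, ..., c_3.

-11*u^3/48 - u^2/8 - u/2 + 1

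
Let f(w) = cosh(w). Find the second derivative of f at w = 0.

The coefficient of w^2 in the expansion is 1/2, so f′′(0) = 2! * (1/2) = 1.

1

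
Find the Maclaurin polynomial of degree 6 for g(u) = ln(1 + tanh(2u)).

-64*u^6/45 + 4*u^4/3 - 2*u^2 + 2*u

Let u equal the inner series; expand the outer function in u and truncate.
g(0) = 0
g′(0) = 2
g′′(0) = -4
g′′′(0) = 0
g^(4)(0) = 32
g^(5)(0) = 0
g^(6)(0) = -1024
Then c_k = g^(k)(0)/k! gives each Taylor coefficient.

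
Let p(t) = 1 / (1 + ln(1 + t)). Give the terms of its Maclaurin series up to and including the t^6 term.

Expand as Σ (-1)^k u^k with u equal to the inner function's series.
p(0) = 1
p′(0) = -1
p′′(0) = 3
p′′′(0) = -14
p^(4)(0) = 88
p^(5)(0) = -694
p^(6)(0) = 6578
Then c_k = p^(k)(0)/k! gives each Taylor coefficient.

3289*t^6/360 - 347*t^5/60 + 11*t^4/3 - 7*t^3/3 + 3*t^2/2 - t + 1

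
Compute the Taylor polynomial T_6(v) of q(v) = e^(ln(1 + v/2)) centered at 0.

v/2 + 1

Compose series: expand the inner function first, then feed it into the outer expansion.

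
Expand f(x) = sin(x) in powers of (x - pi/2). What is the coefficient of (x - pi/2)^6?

-1/720

f(pi/2) = 1
f′(pi/2) = 0
f′′(pi/2) = -1
f′′′(pi/2) = 0
f^(4)(pi/2) = 1
f^(5)(pi/2) = 0
f^(6)(pi/2) = -1
So c_6 = f^(6)(pi/2)/6! = -1/720.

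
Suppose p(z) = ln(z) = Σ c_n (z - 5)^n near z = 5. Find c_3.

p(5) = ln(5)
p′(5) = 1/5
p′′(5) = -1/25
p′′′(5) = 2/125
So c_3 = p′′′(5)/3! = 1/375.

1/375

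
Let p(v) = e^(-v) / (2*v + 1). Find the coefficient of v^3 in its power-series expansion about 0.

-79/6

Expand 1/(denominator) as a geometric series and multiply by the numerator's series.
[v^0] = 1;  [v^1] = -3;  [v^2] = 13/2;  [v^3] = -79/6.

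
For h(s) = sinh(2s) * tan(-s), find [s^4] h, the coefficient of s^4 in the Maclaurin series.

Multiply the two series term by term and collect like powers.
h(0) = 0
h′(0) = 0
h′′(0) = -4
h′′′(0) = 0
h^(4)(0) = -48
So c_4 = h^(4)(0)/4! = -2.

-2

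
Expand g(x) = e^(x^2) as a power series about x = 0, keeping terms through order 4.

x^4/2 + x^2 + 1

[x^0] = 1;  [x^1] = 0;  [x^2] = 1;  [x^3] = 0;  [x^4] = 1/2.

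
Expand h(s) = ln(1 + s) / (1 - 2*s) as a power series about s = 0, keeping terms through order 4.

77*s^4/12 + 10*s^3/3 + 3*s^2/2 + s

Use 1/(1 - r) = Σ r^k on the denominator, then take the Cauchy product.
h(0) = 0
h′(0) = 1
h′′(0) = 3
h′′′(0) = 20
h^(4)(0) = 154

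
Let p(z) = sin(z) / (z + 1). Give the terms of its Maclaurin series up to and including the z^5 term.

Multiply the numerator's expansion by the denominator's geometric series.
p(0) = 0
p′(0) = 1
p′′(0) = -2
p′′′(0) = 5
p^(4)(0) = -20
p^(5)(0) = 101
Dividing each by k! gives the coefficients c_0, ..., c_5.

101*z^5/120 - 5*z^4/6 + 5*z^3/6 - z^2 + z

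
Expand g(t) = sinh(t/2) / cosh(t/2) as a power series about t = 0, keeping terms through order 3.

Invert the denominator's series and multiply.
g(0) = 0
g′(0) = 1/2
g′′(0) = 0
g′′′(0) = -1/4

-t^3/24 + t/2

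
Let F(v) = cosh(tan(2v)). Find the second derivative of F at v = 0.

Let u equal the inner series; expand the outer function in u and truncate.
From the series, [v^2] F = 2; multiply by 2! = 2 to get 4.

4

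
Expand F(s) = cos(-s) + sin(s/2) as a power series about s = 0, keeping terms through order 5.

Expand each term separately and add.
F(0) = 1
F′(0) = 1/2
F′′(0) = -1
F′′′(0) = -1/8
F^(4)(0) = 1
F^(5)(0) = 1/32

s^5/3840 + s^4/24 - s^3/48 - s^2/2 + s/2 + 1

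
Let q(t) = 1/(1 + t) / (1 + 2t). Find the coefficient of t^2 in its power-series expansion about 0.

7

Take the Cauchy product of the two expansions.
[t^0] = 1;  [t^1] = -3;  [t^2] = 7.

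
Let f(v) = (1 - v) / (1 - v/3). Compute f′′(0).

Distribute the polynomial across the series and collect like powers.
From the series, [v^2] f = -2/9; multiply by 2! = 2 to get -4/9.

-4/9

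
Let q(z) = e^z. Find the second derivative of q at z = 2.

The coefficient of (z - 2)^2 in the expansion is e^(2)/2, so q′′(2) = 2! * (e^(2)/2) = e^(2).

e^(2)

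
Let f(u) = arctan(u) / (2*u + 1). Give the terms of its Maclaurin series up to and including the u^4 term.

Multiply the numerator's expansion by the denominator's geometric series.
[u^0] = 0;  [u^1] = 1;  [u^2] = -2;  [u^3] = 11/3;  [u^4] = -22/3.

-22*u^4/3 + 11*u^3/3 - 2*u^2 + u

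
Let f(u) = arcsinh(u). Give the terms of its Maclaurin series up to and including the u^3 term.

-u^3/6 + u

Differentiate repeatedly and evaluate at the center.
f(0) = 0
f′(0) = 1
f′′(0) = 0
f′′′(0) = -1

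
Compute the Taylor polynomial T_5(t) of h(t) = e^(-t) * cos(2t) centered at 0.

Expand each factor separately, then convolve coefficients.
h(0) = 1
h′(0) = -1
h′′(0) = -3
h′′′(0) = 11
h^(4)(0) = -7
h^(5)(0) = -41

-41*t^5/120 - 7*t^4/24 + 11*t^3/6 - 3*t^2/2 - t + 1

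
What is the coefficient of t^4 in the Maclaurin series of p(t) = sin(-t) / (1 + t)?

5/6

Multiply the two series term by term and collect like powers.
p(0) = 0
p′(0) = -1
p′′(0) = 2
p′′′(0) = -5
p^(4)(0) = 20
Dividing each by k! gives the coefficients c_0, ..., c_4.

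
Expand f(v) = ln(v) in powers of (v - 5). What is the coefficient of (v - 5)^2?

-1/50

f(5) = ln(5)
f′(5) = 1/5
f′′(5) = -1/25
The Taylor polynomial is Σ f^(k)(5)/k! · (v - 5)^k.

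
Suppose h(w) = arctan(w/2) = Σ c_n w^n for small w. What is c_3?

c_3 = h′′′(0)/3! = -1/24.

-1/24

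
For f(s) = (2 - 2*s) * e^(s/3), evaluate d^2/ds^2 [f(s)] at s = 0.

-10/9

Distribute the polynomial across the series and collect like powers.
The coefficient of s^2 in the expansion is -5/9, so f′′(0) = 2! * (-5/9) = -10/9.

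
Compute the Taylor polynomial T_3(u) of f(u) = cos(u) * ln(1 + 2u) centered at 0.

Expand each factor separately, then convolve coefficients.
f(0) = 0
f′(0) = 2
f′′(0) = -4
f′′′(0) = 10

5*u^3/3 - 2*u^2 + 2*u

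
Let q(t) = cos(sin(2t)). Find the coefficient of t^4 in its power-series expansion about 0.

10/3

Compose series: expand the inner function first, then feed it into the outer expansion.
[t^0] = 1;  [t^1] = 0;  [t^2] = -2;  [t^3] = 0;  [t^4] = 10/3.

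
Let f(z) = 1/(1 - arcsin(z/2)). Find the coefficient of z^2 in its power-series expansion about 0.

Substitute the inner expansion into the outer series and collect powers.
[z^0] = 1;  [z^1] = 1/2;  [z^2] = 1/4.

1/4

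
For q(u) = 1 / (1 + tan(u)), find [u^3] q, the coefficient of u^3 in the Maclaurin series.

-4/3

Use the geometric series for the reciprocal, then substitute.
q(0) = 1
q′(0) = -1
q′′(0) = 2
q′′′(0) = -8
Dividing each by k! gives the coefficients c_0, ..., c_3.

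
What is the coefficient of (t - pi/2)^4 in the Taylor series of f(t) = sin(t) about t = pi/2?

1/24

f(pi/2) = 1
f′(pi/2) = 0
f′′(pi/2) = -1
f′′′(pi/2) = 0
f^(4)(pi/2) = 1
Dividing each by k! gives the coefficients c_0, ..., c_4.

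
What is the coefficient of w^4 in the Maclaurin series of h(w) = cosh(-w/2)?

h(0) = 1
h′(0) = 0
h′′(0) = 1/4
h′′′(0) = 0
h^(4)(0) = 1/16
The Taylor polynomial is Σ h^(k)(0)/k! · w^k.

1/384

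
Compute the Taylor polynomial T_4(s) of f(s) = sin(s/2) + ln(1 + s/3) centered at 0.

-s^4/324 - 11*s^3/1296 - s^2/18 + 5*s/6

Add the two expansions coefficient-wise.
f(0) = 0
f′(0) = 5/6
f′′(0) = -1/9
f′′′(0) = -11/216
f^(4)(0) = -2/27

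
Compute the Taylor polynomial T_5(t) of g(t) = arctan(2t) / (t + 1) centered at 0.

Use 1/(1 - r) = Σ r^k on the denominator, then take the Cauchy product.
g(0) = 0
g′(0) = 2
g′′(0) = -4
g′′′(0) = -4
g^(4)(0) = 16
g^(5)(0) = 688
The Taylor polynomial is Σ g^(k)(0)/k! · t^k.

86*t^5/15 + 2*t^4/3 - 2*t^3/3 - 2*t^2 + 2*t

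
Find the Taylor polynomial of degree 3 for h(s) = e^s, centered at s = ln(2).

(s - ln(2))^3/3 + (s - ln(2))^2 + 2*(s - ln(2)) + 2

Differentiate repeatedly and evaluate at the center.
h(ln(2)) = 2
h′(ln(2)) = 2
h′′(ln(2)) = 2
h′′′(ln(2)) = 2
Then c_k = h^(k)(ln(2))/k! gives each Taylor coefficient.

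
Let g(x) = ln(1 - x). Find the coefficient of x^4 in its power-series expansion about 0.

Differentiate repeatedly and evaluate at the center.
[x^0] = 0;  [x^1] = -1;  [x^2] = -1/2;  [x^3] = -1/3;  [x^4] = -1/4.

-1/4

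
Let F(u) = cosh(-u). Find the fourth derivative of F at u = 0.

1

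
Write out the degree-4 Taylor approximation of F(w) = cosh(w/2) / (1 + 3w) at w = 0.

Write out both Maclaurin series and multiply, keeping only the needed powers.
[w^0] = 1;  [w^1] = -3;  [w^2] = 73/8;  [w^3] = -219/8;  [w^4] = 31537/384.

31537*w^4/384 - 219*w^3/8 + 73*w^2/8 - 3*w + 1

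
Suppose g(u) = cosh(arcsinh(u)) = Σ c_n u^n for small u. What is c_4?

Substitute the inner expansion into the outer series and collect powers.
g(0) = 1
g′(0) = 0
g′′(0) = 1
g′′′(0) = 0
g^(4)(0) = -3
Dividing each by k! gives the coefficients c_0, ..., c_4.

-1/8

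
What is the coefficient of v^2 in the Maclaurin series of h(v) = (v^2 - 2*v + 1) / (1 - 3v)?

Distribute the polynomial across the series and collect like powers.
h(0) = 1
h′(0) = 1
h′′(0) = 8
Then c_k = h^(k)(0)/k! gives each Taylor coefficient.

4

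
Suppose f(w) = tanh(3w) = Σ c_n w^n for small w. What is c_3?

f(0) = 0
f′(0) = 3
f′′(0) = 0
f′′′(0) = -54
Dividing each by k! gives the coefficients c_0, ..., c_3.

-9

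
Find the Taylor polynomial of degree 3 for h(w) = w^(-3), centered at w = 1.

-10*(w - 1)^3 + 6*(w - 1)^2 - 3*(w - 1) + 1

Differentiate repeatedly and evaluate at the center.
h(1) = 1
h′(1) = -3
h′′(1) = 12
h′′′(1) = -60
The Taylor polynomial is Σ h^(k)(1)/k! · (w - 1)^k.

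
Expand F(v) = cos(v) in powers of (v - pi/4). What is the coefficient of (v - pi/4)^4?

F(pi/4) = sqrt(2)/2
F′(pi/4) = -sqrt(2)/2
F′′(pi/4) = -sqrt(2)/2
F′′′(pi/4) = sqrt(2)/2
F^(4)(pi/4) = sqrt(2)/2
So c_4 = F^(4)(pi/4)/4! = sqrt(2)/48.

sqrt(2)/48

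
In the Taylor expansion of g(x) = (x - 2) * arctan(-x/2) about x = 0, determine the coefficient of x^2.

Multiply each power in the prefactor through the base expansion.

-1/2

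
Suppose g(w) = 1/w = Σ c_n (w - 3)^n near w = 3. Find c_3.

-1/81

g(3) = 1/3
g′(3) = -1/9
g′′(3) = 2/27
g′′′(3) = -2/27
So c_3 = g′′′(3)/3! = -1/81.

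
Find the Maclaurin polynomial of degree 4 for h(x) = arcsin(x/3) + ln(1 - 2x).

-4*x^4 - 431*x^3/162 - 2*x^2 - 5*x/3

Combine the two series term by term.
h(0) = 0
h′(0) = -5/3
h′′(0) = -4
h′′′(0) = -431/27
h^(4)(0) = -96
The Taylor polynomial is Σ h^(k)(0)/k! · x^k.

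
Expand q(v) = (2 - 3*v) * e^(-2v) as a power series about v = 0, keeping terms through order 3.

Distribute the polynomial across the series and collect like powers.
q(0) = 2
q′(0) = -7
q′′(0) = 20
q′′′(0) = -52

-26*v^3/3 + 10*v^2 - 7*v + 2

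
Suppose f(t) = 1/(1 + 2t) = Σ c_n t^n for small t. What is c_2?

Apply the Taylor formula c_k = f^(k)(a)/k!.

4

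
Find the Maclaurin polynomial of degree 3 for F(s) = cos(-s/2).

Use the known series and substitute for the argument.
F(0) = 1
F′(0) = 0
F′′(0) = -1/4
F′′′(0) = 0

1 - s^2/8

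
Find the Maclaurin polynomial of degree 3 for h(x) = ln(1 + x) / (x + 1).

Expand 1/(denominator) as a geometric series and multiply by the numerator's series.

11*x^3/6 - 3*x^2/2 + x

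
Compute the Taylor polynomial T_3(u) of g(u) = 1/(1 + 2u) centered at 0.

[u^0] = 1;  [u^1] = -2;  [u^2] = 4;  [u^3] = -8.

-8*u^3 + 4*u^2 - 2*u + 1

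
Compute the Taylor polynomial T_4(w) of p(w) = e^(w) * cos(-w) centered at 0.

-w^4/6 - w^3/3 + w + 1

Expand each factor separately, then convolve coefficients.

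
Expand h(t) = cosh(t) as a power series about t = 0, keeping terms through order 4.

h(0) = 1
h′(0) = 0
h′′(0) = 1
h′′′(0) = 0
h^(4)(0) = 1

t^4/24 + t^2/2 + 1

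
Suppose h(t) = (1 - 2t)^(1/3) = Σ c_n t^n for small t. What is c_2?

-4/9

Differentiate repeatedly and evaluate at the center.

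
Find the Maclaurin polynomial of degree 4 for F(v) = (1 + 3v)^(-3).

1215*v^4 - 270*v^3 + 54*v^2 - 9*v + 1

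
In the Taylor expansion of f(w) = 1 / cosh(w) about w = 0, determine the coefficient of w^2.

Write the quotient as an unknown series and match coefficients against numerator = denominator · series.
So c_2 = f′′(0)/2! = -1/2.

-1/2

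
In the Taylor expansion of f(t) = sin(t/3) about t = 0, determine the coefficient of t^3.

f(0) = 0
f′(0) = 1/3
f′′(0) = 0
f′′′(0) = -1/27
Then c_k = f^(k)(0)/k! gives each Taylor coefficient.

-1/162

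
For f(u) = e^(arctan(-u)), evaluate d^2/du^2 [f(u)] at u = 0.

Substitute the inner expansion into the outer series and collect powers.
From the series, [u^2] f = 1/2; multiply by 2! = 2 to get 1.

1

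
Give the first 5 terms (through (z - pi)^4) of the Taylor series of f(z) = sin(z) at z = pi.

f(pi) = 0
f′(pi) = -1
f′′(pi) = 0
f′′′(pi) = 1
f^(4)(pi) = 0
The Taylor polynomial is Σ f^(k)(pi)/k! · (z - pi)^k.

(z - pi)^3/6 - (z - pi)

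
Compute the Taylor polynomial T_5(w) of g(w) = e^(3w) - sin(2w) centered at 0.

211*w^5/120 + 27*w^4/8 + 35*w^3/6 + 9*w^2/2 + w + 1

Expand each term separately and add.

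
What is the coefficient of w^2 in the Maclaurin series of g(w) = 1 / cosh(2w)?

-2

Invert the denominator's series and multiply.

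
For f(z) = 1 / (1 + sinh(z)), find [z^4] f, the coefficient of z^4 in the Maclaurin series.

4/3

Use the geometric series for the reciprocal, then substitute.
f(0) = 1
f′(0) = -1
f′′(0) = 2
f′′′(0) = -7
f^(4)(0) = 32
Dividing each by k! gives the coefficients c_0, ..., c_4.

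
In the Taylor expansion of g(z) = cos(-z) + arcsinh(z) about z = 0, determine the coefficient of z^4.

Add the two expansions coefficient-wise.

1/24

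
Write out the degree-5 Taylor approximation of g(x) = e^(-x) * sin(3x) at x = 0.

-x^5/10 + 4*x^4 - 3*x^3 - 3*x^2 + 3*x

Multiply the two series term by term and collect like powers.
[x^0] = 0;  [x^1] = 3;  [x^2] = -3;  [x^3] = -3;  [x^4] = 4;  [x^5] = -1/10.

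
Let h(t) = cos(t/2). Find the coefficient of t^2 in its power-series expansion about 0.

-1/8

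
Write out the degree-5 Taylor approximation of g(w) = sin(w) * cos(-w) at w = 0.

2*w^5/15 - 2*w^3/3 + w

Take the Cauchy product of the two expansions.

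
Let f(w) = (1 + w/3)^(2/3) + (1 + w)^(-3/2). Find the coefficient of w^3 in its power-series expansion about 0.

Expand each term separately and add.
f(0) = 2
f′(0) = -23/18
f′′(0) = 1207/324
f′′′(0) = -76481/5832
The Taylor polynomial is Σ f^(k)(0)/k! · w^k.

-76481/34992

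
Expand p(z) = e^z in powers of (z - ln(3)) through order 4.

p(ln(3)) = 3
p′(ln(3)) = 3
p′′(ln(3)) = 3
p′′′(ln(3)) = 3
p^(4)(ln(3)) = 3

(z - ln(3))^4/8 + (z - ln(3))^3/2 + 3*(z - ln(3))^2/2 + 3*(z - ln(3)) + 3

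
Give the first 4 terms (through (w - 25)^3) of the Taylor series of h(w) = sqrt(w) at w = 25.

h(25) = 5
h′(25) = 1/10
h′′(25) = -1/500
h′′′(25) = 3/25000

(w - 25)^3/50000 - (w - 25)^2/1000 + (w - 25)/10 + 5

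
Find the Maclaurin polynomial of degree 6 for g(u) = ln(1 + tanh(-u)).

Compose series: expand the inner function first, then feed it into the outer expansion.

-u^6/45 + u^4/12 - u^2/2 - u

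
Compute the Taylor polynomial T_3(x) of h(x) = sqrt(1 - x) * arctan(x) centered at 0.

Write out both Maclaurin series and multiply, keeping only the needed powers.
h(0) = 0
h′(0) = 1
h′′(0) = -1
h′′′(0) = -11/4

-11*x^3/24 - x^2/2 + x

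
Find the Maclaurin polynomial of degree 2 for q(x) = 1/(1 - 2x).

4*x^2 + 2*x + 1

q(0) = 1
q′(0) = 2
q′′(0) = 8
Then c_k = q^(k)(0)/k! gives each Taylor coefficient.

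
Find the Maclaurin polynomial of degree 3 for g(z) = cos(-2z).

1 - 2*z^2

Differentiate repeatedly and evaluate at the center.
[z^0] = 1;  [z^1] = 0;  [z^2] = -2;  [z^3] = 0.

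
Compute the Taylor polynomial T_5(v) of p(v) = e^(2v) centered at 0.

4*v^5/15 + 2*v^4/3 + 4*v^3/3 + 2*v^2 + 2*v + 1

Differentiate repeatedly and evaluate at the center.
p(0) = 1
p′(0) = 2
p′′(0) = 4
p′′′(0) = 8
p^(4)(0) = 16
p^(5)(0) = 32
Dividing each by k! gives the coefficients c_0, ..., c_5.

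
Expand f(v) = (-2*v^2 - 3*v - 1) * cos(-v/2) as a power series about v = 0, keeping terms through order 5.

Distribute the polynomial across the series and collect like powers.

-v^5/128 + 95*v^4/384 + 3*v^3/8 - 15*v^2/8 - 3*v - 1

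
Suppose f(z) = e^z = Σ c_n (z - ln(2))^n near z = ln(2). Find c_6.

1/360

[(z - ln(2))^0] = 2;  [(z - ln(2))^1] = 2;  [(z - ln(2))^2] = 1;  [(z - ln(2))^3] = 1/3;  [(z - ln(2))^4] = 1/12;  [(z - ln(2))^5] = 1/60;  [(z - ln(2))^6] = 1/360.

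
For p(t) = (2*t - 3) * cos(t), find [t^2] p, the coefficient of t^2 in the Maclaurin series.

Shift and add copies of the series according to the polynomial's terms.
[t^0] = -3;  [t^1] = 2;  [t^2] = 3/2.

3/2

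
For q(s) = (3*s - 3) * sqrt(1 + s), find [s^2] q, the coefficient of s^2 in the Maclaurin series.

Multiply each power in the prefactor through the base expansion.
q(0) = -3
q′(0) = 3/2
q′′(0) = 15/4
So c_2 = q′′(0)/2! = 15/8.

15/8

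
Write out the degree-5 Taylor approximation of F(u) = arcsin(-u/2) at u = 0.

-3*u^5/1280 - u^3/48 - u/2

Apply the Taylor formula c_k = f^(k)(a)/k!.
F(0) = 0
F′(0) = -1/2
F′′(0) = 0
F′′′(0) = -1/8
F^(4)(0) = 0
F^(5)(0) = -9/32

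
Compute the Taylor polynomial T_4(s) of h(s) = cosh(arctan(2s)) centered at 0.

-14*s^4/3 + 2*s^2 + 1

Let u equal the inner series; expand the outer function in u and truncate.
[s^0] = 1;  [s^1] = 0;  [s^2] = 2;  [s^3] = 0;  [s^4] = -14/3.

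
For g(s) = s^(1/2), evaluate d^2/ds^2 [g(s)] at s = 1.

-1/4

The coefficient of (s - 1)^2 in the expansion is -1/8, so g′′(1) = 2! * (-1/8) = -1/4.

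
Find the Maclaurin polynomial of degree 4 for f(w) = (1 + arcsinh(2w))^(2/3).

Compose series: expand the inner function first, then feed it into the outer expansion.
f(0) = 1
f′(0) = 4/3
f′′(0) = -8/9
f′′′(0) = -80/27
f^(4)(0) = 256/81

32*w^4/243 - 40*w^3/81 - 4*w^2/9 + 4*w/3 + 1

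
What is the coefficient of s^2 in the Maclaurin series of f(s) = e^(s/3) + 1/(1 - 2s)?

Add the two expansions coefficient-wise.
f(0) = 2
f′(0) = 7/3
f′′(0) = 73/9

73/18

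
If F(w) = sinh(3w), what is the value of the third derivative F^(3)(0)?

27

From the series, [w^3] F = 9/2; multiply by 3! = 6 to get 27.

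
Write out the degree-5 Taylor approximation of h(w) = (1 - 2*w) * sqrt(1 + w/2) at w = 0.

47*w^5/8192 - 37*w^4/2048 + 9*w^3/128 - 17*w^2/32 - 7*w/4 + 1

Distribute the polynomial across the series and collect like powers.
h(0) = 1
h′(0) = -7/4
h′′(0) = -17/16
h′′′(0) = 27/64
h^(4)(0) = -111/256
h^(5)(0) = 705/1024
Dividing each by k! gives the coefficients c_0, ..., c_5.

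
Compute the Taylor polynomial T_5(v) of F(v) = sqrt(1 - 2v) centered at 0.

-7*v^5/8 - 5*v^4/8 - v^3/2 - v^2/2 - v + 1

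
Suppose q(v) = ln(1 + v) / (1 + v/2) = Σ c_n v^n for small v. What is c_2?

-1

Write out both Maclaurin series and multiply, keeping only the needed powers.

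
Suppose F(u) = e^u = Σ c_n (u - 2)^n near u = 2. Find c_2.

e^(2)/2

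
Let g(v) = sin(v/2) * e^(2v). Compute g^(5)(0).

1121/32

Take the Cauchy product of the two expansions.
The coefficient of v^5 in the expansion is 1121/3840, so g^(5)(0) = 5! * (1121/3840) = 1121/32.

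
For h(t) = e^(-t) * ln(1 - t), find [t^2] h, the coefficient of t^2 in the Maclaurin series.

Take the Cauchy product of the two expansions.
h(0) = 0
h′(0) = -1
h′′(0) = 1
Dividing each by k! gives the coefficients c_0, ..., c_2.

1/2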